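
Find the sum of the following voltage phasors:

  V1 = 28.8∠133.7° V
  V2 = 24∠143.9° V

Step 1 — Convert each phasor to rectangular form:
  V1 = 28.8·(cos(133.7°) + j·sin(133.7°)) = -19.9 + j20.82 V
  V2 = 24·(cos(143.9°) + j·sin(143.9°)) = -19.39 + j14.14 V
Step 2 — Sum components: V_total = -39.29 + j34.96 V.
Step 3 — Convert to polar: |V_total| = 52.59 V, ∠V_total = 138.3°.

V_total = 52.59∠138.3° V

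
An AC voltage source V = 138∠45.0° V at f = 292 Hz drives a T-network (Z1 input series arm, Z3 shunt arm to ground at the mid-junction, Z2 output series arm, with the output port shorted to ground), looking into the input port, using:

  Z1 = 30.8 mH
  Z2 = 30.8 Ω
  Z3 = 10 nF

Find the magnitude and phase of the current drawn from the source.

Step 1 — Angular frequency: ω = 2π·f = 2π·292 = 1835 rad/s.
Step 2 — Component impedances:
  Z1: Z = jωL = j·1835·0.0308 = 0 + j56.51 Ω
  Z2: Z = R = 30.8 Ω
  Z3: Z = 1/(jωC) = -j/(ω·C) = 0 - j5.451e+04 Ω
Step 3 — With the output port shorted to ground, the output series arm Z2 runs from the junction to ground; the shunt arm Z3 also runs from the junction to ground. They appear in parallel: Z3 || Z2 = 30.8 - j0.0174 Ω.
Step 4 — Series with input arm Z1: Z_in = Z1 + (Z3 || Z2) = 30.8 + j56.49 Ω = 64.34∠61.4° Ω.
Step 5 — Source phasor: V = 138∠45.0° V = 97.58 + j97.58 V.
Step 6 — Ohm's law: I = V / Z_total = (97.58 + j97.58) / (30.8 + j56.49) = 2.058 - j0.6056 A.
Step 7 — Convert to polar: |I| = 2.145 A, ∠I = -16.4°.

I = 2.145∠-16.4° A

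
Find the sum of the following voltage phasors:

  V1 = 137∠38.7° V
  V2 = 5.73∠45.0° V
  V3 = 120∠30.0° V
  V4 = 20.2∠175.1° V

Step 1 — Convert each phasor to rectangular form:
  V1 = 137·(cos(38.7°) + j·sin(38.7°)) = 106.9 + j85.66 V
  V2 = 5.73·(cos(45.0°) + j·sin(45.0°)) = 4.052 + j4.052 V
  V3 = 120·(cos(30.0°) + j·sin(30.0°)) = 103.9 + j60 V
  V4 = 20.2·(cos(175.1°) + j·sin(175.1°)) = -20.13 + j1.725 V
Step 2 — Sum components: V_total = 194.8 + j151.4 V.
Step 3 — Convert to polar: |V_total| = 246.7 V, ∠V_total = 37.9°.

V_total = 246.7∠37.9° V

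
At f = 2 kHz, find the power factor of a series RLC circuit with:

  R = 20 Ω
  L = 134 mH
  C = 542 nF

Step 1 — Angular frequency: ω = 2π·f = 2π·2000 = 1.257e+04 rad/s.
Step 2 — Component impedances:
  R: Z = R = 20 Ω
  L: Z = jωL = j·1.257e+04·0.134 = 0 + j1684 Ω
  C: Z = 1/(jωC) = -j/(ω·C) = 0 - j146.8 Ω
Step 3 — Series combination: Z_total = R + L + C = 20 + j1537 Ω = 1537∠89.3° Ω.
Step 4 — Power factor: PF = cos(φ) = Re(Z)/|Z| = 20/1537 = 0.01301.
Step 5 — Type: Im(Z) = 1537 ⇒ lagging (phase φ = 89.3°).

PF = 0.01301 (lagging, φ = 89.3°)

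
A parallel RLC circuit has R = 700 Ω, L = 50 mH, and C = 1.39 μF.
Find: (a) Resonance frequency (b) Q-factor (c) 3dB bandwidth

Step 1 — Resonance: ω₀ = 1/√(LC) = 1/√(0.05·1.39e-06) = 3793 rad/s.
Step 2 — f₀ = ω₀/(2π) = 603.7 Hz.
Step 3 — Parallel Q: Q = R/(ω₀L) = 700/(3793·0.05) = 3.691.
Step 4 — Bandwidth: Δω = ω₀/Q = 1028 rad/s; BW = Δω/(2π) = 163.6 Hz.

(a) f₀ = 603.7 Hz  (b) Q = 3.691  (c) BW = 163.6 Hz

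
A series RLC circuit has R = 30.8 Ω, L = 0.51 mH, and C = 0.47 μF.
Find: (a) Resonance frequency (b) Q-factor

Step 1 — Resonance condition Im(Z)=0 gives ω₀ = 1/√(LC).
Step 2 — ω₀ = 1/√(0.00051·4.7e-07) = 6.459e+04 rad/s.
Step 3 — f₀ = ω₀/(2π) = 1.028e+04 Hz.
Step 4 — Series Q: Q = ω₀L/R = 6.459e+04·0.00051/30.8 = 1.07.

(a) f₀ = 1.028e+04 Hz  (b) Q = 1.07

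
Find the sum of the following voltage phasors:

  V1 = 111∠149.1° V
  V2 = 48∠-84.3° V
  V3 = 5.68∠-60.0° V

Step 1 — Convert each phasor to rectangular form:
  V1 = 111·(cos(149.1°) + j·sin(149.1°)) = -95.25 + j57 V
  V2 = 48·(cos(-84.3°) + j·sin(-84.3°)) = 4.767 - j47.76 V
  V3 = 5.68·(cos(-60.0°) + j·sin(-60.0°)) = 2.84 - j4.919 V
Step 2 — Sum components: V_total = -87.64 + j4.321 V.
Step 3 — Convert to polar: |V_total| = 87.74 V, ∠V_total = 177.2°.

V_total = 87.74∠177.2° V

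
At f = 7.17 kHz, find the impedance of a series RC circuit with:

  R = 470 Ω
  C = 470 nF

Step 1 — Angular frequency: ω = 2π·f = 2π·7170 = 4.505e+04 rad/s.
Step 2 — Component impedances:
  R: Z = R = 470 Ω
  C: Z = 1/(jωC) = -j/(ω·C) = 0 - j47.23 Ω
Step 3 — Series combination: Z_total = R + C = 470 - j47.23 Ω = 472.4∠-5.7° Ω.

Z = 470 - j47.23 Ω = 472.4∠-5.7° Ω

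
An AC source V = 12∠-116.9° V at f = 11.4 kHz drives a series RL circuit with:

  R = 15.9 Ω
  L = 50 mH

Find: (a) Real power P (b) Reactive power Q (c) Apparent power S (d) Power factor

Step 1 — Angular frequency: ω = 2π·f = 2π·1.14e+04 = 7.163e+04 rad/s.
Step 2 — Component impedances:
  R: Z = R = 15.9 Ω
  L: Z = jωL = j·7.163e+04·0.05 = 0 + j3581 Ω
Step 3 — Series combination: Z_total = R + L = 15.9 + j3581 Ω = 3581∠89.7° Ω.
Step 4 — Source phasor: V = 12∠-116.9° V = -5.429 - j10.7 V.
Step 5 — Current: I = V / Z = -0.002995 + j0.001503 A = 0.003351∠153.4° A.
Step 6 — Complex power: S = V·I* = 0.0001785 + j0.04021 VA.
Step 7 — Real power: P = Re(S) = 0.0001785 W.
Step 8 — Reactive power: Q = Im(S) = 0.04021 VAR.
Step 9 — Apparent power: |S| = 0.04021 VA.
Step 10 — Power factor: PF = P/|S| = 0.00444 (lagging).

(a) P = 0.0001785 W  (b) Q = 0.04021 VAR  (c) S = 0.04021 VA  (d) PF = 0.00444 (lagging)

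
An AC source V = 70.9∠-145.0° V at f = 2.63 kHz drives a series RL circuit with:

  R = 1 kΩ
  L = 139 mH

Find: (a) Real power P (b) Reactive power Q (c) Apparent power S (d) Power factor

Step 1 — Angular frequency: ω = 2π·f = 2π·2630 = 1.652e+04 rad/s.
Step 2 — Component impedances:
  R: Z = R = 1000 Ω
  L: Z = jωL = j·1.652e+04·0.139 = 0 + j2297 Ω
Step 3 — Series combination: Z_total = R + L = 1000 + j2297 Ω = 2505∠66.5° Ω.
Step 4 — Source phasor: V = 70.9∠-145.0° V = -58.08 - j40.67 V.
Step 5 — Current: I = V / Z = -0.02414 + j0.01478 A = 0.0283∠148.5° A.
Step 6 — Complex power: S = V·I* = 0.801 + j1.84 VA.
Step 7 — Real power: P = Re(S) = 0.801 W.
Step 8 — Reactive power: Q = Im(S) = 1.84 VAR.
Step 9 — Apparent power: |S| = 2.007 VA.
Step 10 — Power factor: PF = P/|S| = 0.3992 (lagging).

(a) P = 0.801 W  (b) Q = 1.84 VAR  (c) S = 2.007 VA  (d) PF = 0.3992 (lagging)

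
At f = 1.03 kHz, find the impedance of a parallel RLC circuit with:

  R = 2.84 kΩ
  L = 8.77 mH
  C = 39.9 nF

Step 1 — Angular frequency: ω = 2π·f = 2π·1030 = 6472 rad/s.
Step 2 — Component impedances:
  R: Z = R = 2840 Ω
  L: Z = jωL = j·6472·0.00877 = 0 + j56.76 Ω
  C: Z = 1/(jωC) = -j/(ω·C) = 0 - j3873 Ω
Step 3 — Parallel combination: 1/Z_total = 1/R + 1/L + 1/C; Z_total = 1.168 + j57.58 Ω = 57.59∠88.8° Ω.

Z = 1.168 + j57.58 Ω = 57.59∠88.8° Ω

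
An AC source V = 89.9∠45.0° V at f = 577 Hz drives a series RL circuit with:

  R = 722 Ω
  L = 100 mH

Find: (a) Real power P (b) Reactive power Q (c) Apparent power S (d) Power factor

Step 1 — Angular frequency: ω = 2π·f = 2π·577 = 3625 rad/s.
Step 2 — Component impedances:
  R: Z = R = 722 Ω
  L: Z = jωL = j·3625·0.1 = 0 + j362.5 Ω
Step 3 — Series combination: Z_total = R + L = 722 + j362.5 Ω = 807.9∠26.7° Ω.
Step 4 — Source phasor: V = 89.9∠45.0° V = 63.57 + j63.57 V.
Step 5 — Current: I = V / Z = 0.1056 + j0.03501 A = 0.1113∠18.3° A.
Step 6 — Complex power: S = V·I* = 8.94 + j4.489 VA.
Step 7 — Real power: P = Re(S) = 8.94 W.
Step 8 — Reactive power: Q = Im(S) = 4.489 VAR.
Step 9 — Apparent power: |S| = 10 VA.
Step 10 — Power factor: PF = P/|S| = 0.8937 (lagging).

(a) P = 8.94 W  (b) Q = 4.489 VAR  (c) S = 10 VA  (d) PF = 0.8937 (lagging)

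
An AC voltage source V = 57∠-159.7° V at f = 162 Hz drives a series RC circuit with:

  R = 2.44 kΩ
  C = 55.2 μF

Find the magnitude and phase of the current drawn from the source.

Step 1 — Angular frequency: ω = 2π·f = 2π·162 = 1018 rad/s.
Step 2 — Component impedances:
  R: Z = R = 2440 Ω
  C: Z = 1/(jωC) = -j/(ω·C) = 0 - j17.8 Ω
Step 3 — Series combination: Z_total = R + C = 2440 - j17.8 Ω = 2440∠-0.4° Ω.
Step 4 — Source phasor: V = 57∠-159.7° V = -53.46 - j19.78 V.
Step 5 — Ohm's law: I = V / Z_total = (-53.46 - j19.78) / (2440 - j17.8) = -0.02185 - j0.008264 A.
Step 6 — Convert to polar: |I| = 0.02336 A, ∠I = -159.3°.

I = 0.02336∠-159.3° A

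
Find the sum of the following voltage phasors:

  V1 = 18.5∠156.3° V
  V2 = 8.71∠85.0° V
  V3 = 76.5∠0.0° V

Step 1 — Convert each phasor to rectangular form:
  V1 = 18.5·(cos(156.3°) + j·sin(156.3°)) = -16.94 + j7.436 V
  V2 = 8.71·(cos(85.0°) + j·sin(85.0°)) = 0.7591 + j8.677 V
  V3 = 76.5·(cos(0.0°) + j·sin(0.0°)) = 76.5 V
Step 2 — Sum components: V_total = 60.32 + j16.11 V.
Step 3 — Convert to polar: |V_total| = 62.43 V, ∠V_total = 15.0°.

V_total = 62.43∠15.0° V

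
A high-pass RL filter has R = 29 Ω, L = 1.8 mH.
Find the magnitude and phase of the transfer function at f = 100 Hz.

Step 1 — Angular frequency: ω = 2π·100 = 628.3 rad/s.
Step 2 — Transfer function: H(jω) = jωL/(R + jωL).
Step 3 — Numerator jωL = j·1.131; denominator R + jωL = 29 + j1.131.
Step 4 — H = 0.001519 + j0.03894.
Step 5 — Magnitude: |H| = 0.03897 (-28.2 dB); phase: φ = 87.8°.

|H| = 0.03897 (-28.2 dB), φ = 87.8°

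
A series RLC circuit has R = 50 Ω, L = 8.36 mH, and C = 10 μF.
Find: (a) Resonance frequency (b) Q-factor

Step 1 — Resonance condition Im(Z)=0 gives ω₀ = 1/√(LC).
Step 2 — ω₀ = 1/√(0.00836·1e-05) = 3459 rad/s.
Step 3 — f₀ = ω₀/(2π) = 550.4 Hz.
Step 4 — Series Q: Q = ω₀L/R = 3459·0.00836/50 = 0.5783.

(a) f₀ = 550.4 Hz  (b) Q = 0.5783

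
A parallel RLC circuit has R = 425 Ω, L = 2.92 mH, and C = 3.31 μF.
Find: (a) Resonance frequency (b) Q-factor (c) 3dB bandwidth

Step 1 — Resonance: ω₀ = 1/√(LC) = 1/√(0.00292·3.31e-06) = 1.017e+04 rad/s.
Step 2 — f₀ = ω₀/(2π) = 1619 Hz.
Step 3 — Parallel Q: Q = R/(ω₀L) = 425/(1.017e+04·0.00292) = 14.31.
Step 4 — Bandwidth: Δω = ω₀/Q = 710.9 rad/s; BW = Δω/(2π) = 113.1 Hz.

(a) f₀ = 1619 Hz  (b) Q = 14.31  (c) BW = 113.1 Hz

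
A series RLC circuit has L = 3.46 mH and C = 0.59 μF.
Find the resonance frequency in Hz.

Step 1 — Resonance condition Im(Z)=0 gives ω₀ = 1/√(LC).
Step 2 — ω₀ = 1/√(0.00346·5.9e-07) = 2.213e+04 rad/s.
Step 3 — f₀ = ω₀/(2π) = 3523 Hz.

f₀ = 3523 Hz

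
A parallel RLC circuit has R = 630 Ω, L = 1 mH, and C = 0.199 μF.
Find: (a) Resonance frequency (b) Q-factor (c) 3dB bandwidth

Step 1 — Resonance: ω₀ = 1/√(LC) = 1/√(0.001·1.99e-07) = 7.089e+04 rad/s.
Step 2 — f₀ = ω₀/(2π) = 1.128e+04 Hz.
Step 3 — Parallel Q: Q = R/(ω₀L) = 630/(7.089e+04·0.001) = 8.887.
Step 4 — Bandwidth: Δω = ω₀/Q = 7976 rad/s; BW = Δω/(2π) = 1269 Hz.

(a) f₀ = 1.128e+04 Hz  (b) Q = 8.887  (c) BW = 1269 Hz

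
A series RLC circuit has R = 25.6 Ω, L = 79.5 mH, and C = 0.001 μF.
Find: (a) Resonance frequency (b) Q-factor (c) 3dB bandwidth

Step 1 — Resonance: ω₀ = 1/√(LC) = 1/√(0.0795·1e-09) = 1.122e+05 rad/s.
Step 2 — f₀ = ω₀/(2π) = 1.785e+04 Hz.
Step 3 — Series Q: Q = ω₀L/R = 1.122e+05·0.0795/25.6 = 348.3.
Step 4 — Bandwidth: Δω = ω₀/Q = 322 rad/s; BW = Δω/(2π) = 51.25 Hz.

(a) f₀ = 1.785e+04 Hz  (b) Q = 348.3  (c) BW = 51.25 Hz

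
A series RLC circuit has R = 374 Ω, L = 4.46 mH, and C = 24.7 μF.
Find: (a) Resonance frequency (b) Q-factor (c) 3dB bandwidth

Step 1 — Resonance: ω₀ = 1/√(LC) = 1/√(0.00446·2.47e-05) = 3013 rad/s.
Step 2 — f₀ = ω₀/(2π) = 479.5 Hz.
Step 3 — Series Q: Q = ω₀L/R = 3013·0.00446/374 = 0.03593.
Step 4 — Bandwidth: Δω = ω₀/Q = 8.386e+04 rad/s; BW = Δω/(2π) = 1.335e+04 Hz.

(a) f₀ = 479.5 Hz  (b) Q = 0.03593  (c) BW = 1.335e+04 Hz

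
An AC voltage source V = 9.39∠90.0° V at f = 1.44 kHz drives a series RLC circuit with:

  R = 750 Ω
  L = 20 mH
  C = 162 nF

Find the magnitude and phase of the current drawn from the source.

Step 1 — Angular frequency: ω = 2π·f = 2π·1440 = 9048 rad/s.
Step 2 — Component impedances:
  R: Z = R = 750 Ω
  L: Z = jωL = j·9048·0.02 = 0 + j181 Ω
  C: Z = 1/(jωC) = -j/(ω·C) = 0 - j682.2 Ω
Step 3 — Series combination: Z_total = R + L + C = 750 - j501.3 Ω = 902.1∠-33.8° Ω.
Step 4 — Source phasor: V = 9.39∠90.0° V = 0 + j9.39 V.
Step 5 — Ohm's law: I = V / Z_total = (0 + j9.39) / (750 - j501.3) = -0.005784 + j0.008654 A.
Step 6 — Convert to polar: |I| = 0.01041 A, ∠I = 123.8°.

I = 0.01041∠123.8° A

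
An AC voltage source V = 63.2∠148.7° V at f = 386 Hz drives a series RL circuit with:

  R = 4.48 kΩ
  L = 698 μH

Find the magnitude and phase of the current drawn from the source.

Step 1 — Angular frequency: ω = 2π·f = 2π·386 = 2425 rad/s.
Step 2 — Component impedances:
  R: Z = R = 4480 Ω
  L: Z = jωL = j·2425·0.000698 = 0 + j1.693 Ω
Step 3 — Series combination: Z_total = R + L = 4480 + j1.693 Ω = 4480∠0.0° Ω.
Step 4 — Source phasor: V = 63.2∠148.7° V = -54 + j32.83 V.
Step 5 — Ohm's law: I = V / Z_total = (-54 + j32.83) / (4480 + j1.693) = -0.01205 + j0.007333 A.
Step 6 — Convert to polar: |I| = 0.01411 A, ∠I = 148.7°.

I = 0.01411∠148.7° A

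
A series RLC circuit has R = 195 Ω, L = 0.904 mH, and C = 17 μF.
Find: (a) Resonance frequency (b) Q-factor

Step 1 — Resonance condition Im(Z)=0 gives ω₀ = 1/√(LC).
Step 2 — ω₀ = 1/√(0.000904·1.7e-05) = 8067 rad/s.
Step 3 — f₀ = ω₀/(2π) = 1284 Hz.
Step 4 — Series Q: Q = ω₀L/R = 8067·0.000904/195 = 0.0374.

(a) f₀ = 1284 Hz  (b) Q = 0.0374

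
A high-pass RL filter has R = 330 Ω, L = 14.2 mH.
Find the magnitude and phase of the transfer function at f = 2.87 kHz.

Step 1 — Angular frequency: ω = 2π·2870 = 1.803e+04 rad/s.
Step 2 — Transfer function: H(jω) = jωL/(R + jωL).
Step 3 — Numerator jωL = j·256.1; denominator R + jωL = 330 + j256.1.
Step 4 — H = 0.3758 + j0.4843.
Step 5 — Magnitude: |H| = 0.613 (-4.3 dB); phase: φ = 52.2°.

|H| = 0.613 (-4.3 dB), φ = 52.2°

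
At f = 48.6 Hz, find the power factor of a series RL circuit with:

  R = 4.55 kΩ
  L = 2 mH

Step 1 — Angular frequency: ω = 2π·f = 2π·48.6 = 305.4 rad/s.
Step 2 — Component impedances:
  R: Z = R = 4550 Ω
  L: Z = jωL = j·305.4·0.002 = 0 + j0.6107 Ω
Step 3 — Series combination: Z_total = R + L = 4550 + j0.6107 Ω = 4550∠0.0° Ω.
Step 4 — Power factor: PF = cos(φ) = Re(Z)/|Z| = 4550/4550 = 1.
Step 5 — Type: Im(Z) = 0.6107 ⇒ lagging (phase φ = 0.0°).

PF = 1 (lagging, φ = 0.0°)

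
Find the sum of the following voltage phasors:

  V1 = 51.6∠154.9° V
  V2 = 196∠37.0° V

Step 1 — Convert each phasor to rectangular form:
  V1 = 51.6·(cos(154.9°) + j·sin(154.9°)) = -46.73 + j21.89 V
  V2 = 196·(cos(37.0°) + j·sin(37.0°)) = 156.5 + j118 V
Step 2 — Sum components: V_total = 109.8 + j139.8 V.
Step 3 — Convert to polar: |V_total| = 177.8 V, ∠V_total = 51.9°.

V_total = 177.8∠51.9° V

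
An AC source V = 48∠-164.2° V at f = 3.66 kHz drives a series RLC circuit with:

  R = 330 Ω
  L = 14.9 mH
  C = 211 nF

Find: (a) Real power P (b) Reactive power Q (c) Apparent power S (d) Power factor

Step 1 — Angular frequency: ω = 2π·f = 2π·3660 = 2.3e+04 rad/s.
Step 2 — Component impedances:
  R: Z = R = 330 Ω
  L: Z = jωL = j·2.3e+04·0.0149 = 0 + j342.6 Ω
  C: Z = 1/(jωC) = -j/(ω·C) = 0 - j206.1 Ω
Step 3 — Series combination: Z_total = R + L + C = 330 + j136.6 Ω = 357.1∠22.5° Ω.
Step 4 — Source phasor: V = 48∠-164.2° V = -46.19 - j13.07 V.
Step 5 — Current: I = V / Z = -0.1335 + j0.01563 A = 0.1344∠173.3° A.
Step 6 — Complex power: S = V·I* = 5.961 + j2.467 VA.
Step 7 — Real power: P = Re(S) = 5.961 W.
Step 8 — Reactive power: Q = Im(S) = 2.467 VAR.
Step 9 — Apparent power: |S| = 6.451 VA.
Step 10 — Power factor: PF = P/|S| = 0.924 (lagging).

(a) P = 5.961 W  (b) Q = 2.467 VAR  (c) S = 6.451 VA  (d) PF = 0.924 (lagging)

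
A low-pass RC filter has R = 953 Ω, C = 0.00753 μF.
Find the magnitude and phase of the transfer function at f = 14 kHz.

Step 1 — Angular frequency: ω = 2π·1.4e+04 = 8.796e+04 rad/s.
Step 2 — Transfer function: H(jω) = 1/(1 + jωRC).
Step 3 — Denominator: 1 + jωRC = 1 + j·8.796e+04·953·7.53e-09 = 1 + j0.6312.
Step 4 — H = 0.7151 - j0.4514.
Step 5 — Magnitude: |H| = 0.8456 (-1.5 dB); phase: φ = -32.3°.

|H| = 0.8456 (-1.5 dB), φ = -32.3°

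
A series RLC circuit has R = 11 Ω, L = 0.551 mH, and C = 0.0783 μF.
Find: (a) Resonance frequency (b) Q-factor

Step 1 — Resonance condition Im(Z)=0 gives ω₀ = 1/√(LC).
Step 2 — ω₀ = 1/√(0.000551·7.83e-08) = 1.522e+05 rad/s.
Step 3 — f₀ = ω₀/(2π) = 2.423e+04 Hz.
Step 4 — Series Q: Q = ω₀L/R = 1.522e+05·0.000551/11 = 7.626.

(a) f₀ = 2.423e+04 Hz  (b) Q = 7.626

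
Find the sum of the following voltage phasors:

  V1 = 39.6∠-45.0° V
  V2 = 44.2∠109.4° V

Step 1 — Convert each phasor to rectangular form:
  V1 = 39.6·(cos(-45.0°) + j·sin(-45.0°)) = 28 - j28 V
  V2 = 44.2·(cos(109.4°) + j·sin(109.4°)) = -14.68 + j41.69 V
Step 2 — Sum components: V_total = 13.32 + j13.69 V.
Step 3 — Convert to polar: |V_total| = 19.1 V, ∠V_total = 45.8°.

V_total = 19.1∠45.8° V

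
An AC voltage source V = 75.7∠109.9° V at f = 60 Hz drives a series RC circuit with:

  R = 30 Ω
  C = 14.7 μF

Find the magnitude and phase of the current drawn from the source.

Step 1 — Angular frequency: ω = 2π·f = 2π·60 = 377 rad/s.
Step 2 — Component impedances:
  R: Z = R = 30 Ω
  C: Z = 1/(jωC) = -j/(ω·C) = 0 - j180.4 Ω
Step 3 — Series combination: Z_total = R + C = 30 - j180.4 Ω = 182.9∠-80.6° Ω.
Step 4 — Source phasor: V = 75.7∠109.9° V = -25.77 + j71.18 V.
Step 5 — Ohm's law: I = V / Z_total = (-25.77 + j71.18) / (30 - j180.4) = -0.407 - j0.07514 A.
Step 6 — Convert to polar: |I| = 0.4138 A, ∠I = -169.5°.

I = 0.4138∠-169.5° A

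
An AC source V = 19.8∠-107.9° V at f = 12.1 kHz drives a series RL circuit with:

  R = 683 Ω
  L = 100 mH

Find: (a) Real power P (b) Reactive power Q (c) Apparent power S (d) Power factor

Step 1 — Angular frequency: ω = 2π·f = 2π·1.21e+04 = 7.603e+04 rad/s.
Step 2 — Component impedances:
  R: Z = R = 683 Ω
  L: Z = jωL = j·7.603e+04·0.1 = 0 + j7603 Ω
Step 3 — Series combination: Z_total = R + L = 683 + j7603 Ω = 7633∠84.9° Ω.
Step 4 — Source phasor: V = 19.8∠-107.9° V = -6.086 - j18.84 V.
Step 5 — Current: I = V / Z = -0.00253 + j0.0005732 A = 0.002594∠167.2° A.
Step 6 — Complex power: S = V·I* = 0.004595 + j0.05115 VA.
Step 7 — Real power: P = Re(S) = 0.004595 W.
Step 8 — Reactive power: Q = Im(S) = 0.05115 VAR.
Step 9 — Apparent power: |S| = 0.05136 VA.
Step 10 — Power factor: PF = P/|S| = 0.08948 (lagging).

(a) P = 0.004595 W  (b) Q = 0.05115 VAR  (c) S = 0.05136 VA  (d) PF = 0.08948 (lagging)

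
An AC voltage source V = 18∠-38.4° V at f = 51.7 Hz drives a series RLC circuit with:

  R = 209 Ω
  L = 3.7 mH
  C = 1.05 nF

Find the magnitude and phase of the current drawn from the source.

Step 1 — Angular frequency: ω = 2π·f = 2π·51.7 = 324.8 rad/s.
Step 2 — Component impedances:
  R: Z = R = 209 Ω
  L: Z = jωL = j·324.8·0.0037 = 0 + j1.202 Ω
  C: Z = 1/(jωC) = -j/(ω·C) = 0 - j2.932e+06 Ω
Step 3 — Series combination: Z_total = R + L + C = 209 - j2.932e+06 Ω = 2.932e+06∠-90.0° Ω.
Step 4 — Source phasor: V = 18∠-38.4° V = 14.11 - j11.18 V.
Step 5 — Ohm's law: I = V / Z_total = (14.11 - j11.18) / (209 - j2.932e+06) = 3.814e-06 + j4.811e-06 A.
Step 6 — Convert to polar: |I| = 6.139e-06 A, ∠I = 51.6°.

I = 6.139e-06∠51.6° A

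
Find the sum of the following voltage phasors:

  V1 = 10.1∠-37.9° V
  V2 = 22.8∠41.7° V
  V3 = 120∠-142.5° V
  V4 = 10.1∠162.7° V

Step 1 — Convert each phasor to rectangular form:
  V1 = 10.1·(cos(-37.9°) + j·sin(-37.9°)) = 7.97 - j6.204 V
  V2 = 22.8·(cos(41.7°) + j·sin(41.7°)) = 17.02 + j15.17 V
  V3 = 120·(cos(-142.5°) + j·sin(-142.5°)) = -95.2 - j73.05 V
  V4 = 10.1·(cos(162.7°) + j·sin(162.7°)) = -9.643 + j3.003 V
Step 2 — Sum components: V_total = -79.85 - j61.08 V.
Step 3 — Convert to polar: |V_total| = 100.5 V, ∠V_total = -142.6°.

V_total = 100.5∠-142.6° V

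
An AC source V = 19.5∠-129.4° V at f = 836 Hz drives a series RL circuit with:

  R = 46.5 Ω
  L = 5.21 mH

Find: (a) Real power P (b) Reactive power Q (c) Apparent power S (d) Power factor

Step 1 — Angular frequency: ω = 2π·f = 2π·836 = 5253 rad/s.
Step 2 — Component impedances:
  R: Z = R = 46.5 Ω
  L: Z = jωL = j·5253·0.00521 = 0 + j27.37 Ω
Step 3 — Series combination: Z_total = R + L = 46.5 + j27.37 Ω = 53.96∠30.5° Ω.
Step 4 — Source phasor: V = 19.5∠-129.4° V = -12.38 - j15.07 V.
Step 5 — Current: I = V / Z = -0.3394 - j0.1243 A = 0.3614∠-159.9° A.
Step 6 — Complex power: S = V·I* = 6.074 + j3.575 VA.
Step 7 — Real power: P = Re(S) = 6.074 W.
Step 8 — Reactive power: Q = Im(S) = 3.575 VAR.
Step 9 — Apparent power: |S| = 7.047 VA.
Step 10 — Power factor: PF = P/|S| = 0.8618 (lagging).

(a) P = 6.074 W  (b) Q = 3.575 VAR  (c) S = 7.047 VA  (d) PF = 0.8618 (lagging)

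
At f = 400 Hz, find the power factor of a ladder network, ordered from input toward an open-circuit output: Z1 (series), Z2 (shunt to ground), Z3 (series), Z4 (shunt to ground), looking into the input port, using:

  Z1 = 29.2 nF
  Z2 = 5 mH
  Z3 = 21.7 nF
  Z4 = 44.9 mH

Step 1 — Angular frequency: ω = 2π·f = 2π·400 = 2513 rad/s.
Step 2 — Component impedances:
  Z1: Z = 1/(jωC) = -j/(ω·C) = 0 - j1.363e+04 Ω
  Z2: Z = jωL = j·2513·0.005 = 0 + j12.57 Ω
  Z3: Z = 1/(jωC) = -j/(ω·C) = 0 - j1.834e+04 Ω
  Z4: Z = jωL = j·2513·0.0449 = 0 + j112.8 Ω
Step 3 — Ladder network (open output): work backward from the far end, alternating series and parallel combinations. Z_in = 0 - j1.361e+04 Ω = 1.361e+04∠-90.0° Ω.
Step 4 — Power factor: PF = cos(φ) = Re(Z)/|Z| = 0/1.361e+04 = 0.
Step 5 — Type: Im(Z) = -1.361e+04 ⇒ leading (phase φ = -90.0°).

PF = 0 (leading, φ = -90.0°)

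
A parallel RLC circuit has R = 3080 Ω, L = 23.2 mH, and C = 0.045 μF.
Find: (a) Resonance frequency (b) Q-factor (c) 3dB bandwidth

Step 1 — Resonance: ω₀ = 1/√(LC) = 1/√(0.0232·4.5e-08) = 3.095e+04 rad/s.
Step 2 — f₀ = ω₀/(2π) = 4926 Hz.
Step 3 — Parallel Q: Q = R/(ω₀L) = 3080/(3.095e+04·0.0232) = 4.29.
Step 4 — Bandwidth: Δω = ω₀/Q = 7215 rad/s; BW = Δω/(2π) = 1148 Hz.

(a) f₀ = 4926 Hz  (b) Q = 4.29  (c) BW = 1148 Hz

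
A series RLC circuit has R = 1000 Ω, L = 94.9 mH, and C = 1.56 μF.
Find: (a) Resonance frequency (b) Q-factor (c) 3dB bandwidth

Step 1 — Resonance: ω₀ = 1/√(LC) = 1/√(0.0949·1.56e-06) = 2599 rad/s.
Step 2 — f₀ = ω₀/(2π) = 413.6 Hz.
Step 3 — Series Q: Q = ω₀L/R = 2599·0.0949/1000 = 0.2466.
Step 4 — Bandwidth: Δω = ω₀/Q = 1.054e+04 rad/s; BW = Δω/(2π) = 1677 Hz.

(a) f₀ = 413.6 Hz  (b) Q = 0.2466  (c) BW = 1677 Hz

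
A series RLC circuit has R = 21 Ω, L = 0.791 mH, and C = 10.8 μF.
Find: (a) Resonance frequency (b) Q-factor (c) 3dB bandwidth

Step 1 — Resonance condition Im(Z)=0 gives ω₀ = 1/√(LC).
Step 2 — ω₀ = 1/√(0.000791·1.08e-05) = 1.082e+04 rad/s.
Step 3 — f₀ = ω₀/(2π) = 1722 Hz.
Step 4 — Series Q: Q = ω₀L/R = 1.082e+04·0.000791/21 = 0.4075.
Step 5 — 3dB bandwidth: Δω = ω₀/Q = 2.655e+04 rad/s; BW = Δω/(2π) = 4225 Hz.

(a) f₀ = 1722 Hz  (b) Q = 0.4075  (c) BW = 4225 Hz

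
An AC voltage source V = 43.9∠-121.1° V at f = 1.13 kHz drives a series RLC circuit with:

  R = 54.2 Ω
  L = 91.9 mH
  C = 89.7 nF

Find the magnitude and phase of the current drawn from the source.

Step 1 — Angular frequency: ω = 2π·f = 2π·1130 = 7100 rad/s.
Step 2 — Component impedances:
  R: Z = R = 54.2 Ω
  L: Z = jωL = j·7100·0.0919 = 0 + j652.5 Ω
  C: Z = 1/(jωC) = -j/(ω·C) = 0 - j1570 Ω
Step 3 — Series combination: Z_total = R + L + C = 54.2 - j917.7 Ω = 919.3∠-86.6° Ω.
Step 4 — Source phasor: V = 43.9∠-121.1° V = -22.68 - j37.59 V.
Step 5 — Ohm's law: I = V / Z_total = (-22.68 - j37.59) / (54.2 - j917.7) = 0.03937 - j0.02703 A.
Step 6 — Convert to polar: |I| = 0.04775 A, ∠I = -34.5°.

I = 0.04775∠-34.5° A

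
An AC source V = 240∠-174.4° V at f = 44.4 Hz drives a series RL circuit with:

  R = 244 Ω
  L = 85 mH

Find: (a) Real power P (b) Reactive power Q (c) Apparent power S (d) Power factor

Step 1 — Angular frequency: ω = 2π·f = 2π·44.4 = 279 rad/s.
Step 2 — Component impedances:
  R: Z = R = 244 Ω
  L: Z = jωL = j·279·0.085 = 0 + j23.71 Ω
Step 3 — Series combination: Z_total = R + L = 244 + j23.71 Ω = 245.1∠5.6° Ω.
Step 4 — Source phasor: V = 240∠-174.4° V = -238.9 - j23.42 V.
Step 5 — Current: I = V / Z = -0.979 - j0.0008413 A = 0.979∠-180.0° A.
Step 6 — Complex power: S = V·I* = 233.9 + j22.73 VA.
Step 7 — Real power: P = Re(S) = 233.9 W.
Step 8 — Reactive power: Q = Im(S) = 22.73 VAR.
Step 9 — Apparent power: |S| = 235 VA.
Step 10 — Power factor: PF = P/|S| = 0.9953 (lagging).

(a) P = 233.9 W  (b) Q = 22.73 VAR  (c) S = 235 VA  (d) PF = 0.9953 (lagging)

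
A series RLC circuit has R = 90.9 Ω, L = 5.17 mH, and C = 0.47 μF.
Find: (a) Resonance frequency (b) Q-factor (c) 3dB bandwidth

Step 1 — Resonance condition Im(Z)=0 gives ω₀ = 1/√(LC).
Step 2 — ω₀ = 1/√(0.00517·4.7e-07) = 2.029e+04 rad/s.
Step 3 — f₀ = ω₀/(2π) = 3229 Hz.
Step 4 — Series Q: Q = ω₀L/R = 2.029e+04·0.00517/90.9 = 1.154.
Step 5 — 3dB bandwidth: Δω = ω₀/Q = 1.758e+04 rad/s; BW = Δω/(2π) = 2798 Hz.

(a) f₀ = 3229 Hz  (b) Q = 1.154  (c) BW = 2798 Hz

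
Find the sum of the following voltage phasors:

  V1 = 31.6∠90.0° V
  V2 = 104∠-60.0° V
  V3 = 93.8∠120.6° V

Step 1 — Convert each phasor to rectangular form:
  V1 = 31.6·(cos(90.0°) + j·sin(90.0°)) = 0 + j31.6 V
  V2 = 104·(cos(-60.0°) + j·sin(-60.0°)) = 52 - j90.07 V
  V3 = 93.8·(cos(120.6°) + j·sin(120.6°)) = -47.75 + j80.74 V
Step 2 — Sum components: V_total = 4.252 + j22.27 V.
Step 3 — Convert to polar: |V_total| = 22.67 V, ∠V_total = 79.2°.

V_total = 22.67∠79.2° V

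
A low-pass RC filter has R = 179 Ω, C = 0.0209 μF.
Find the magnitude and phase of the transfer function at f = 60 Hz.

Step 1 — Angular frequency: ω = 2π·60 = 377 rad/s.
Step 2 — Transfer function: H(jω) = 1/(1 + jωRC).
Step 3 — Denominator: 1 + jωRC = 1 + j·377·179·2.09e-08 = 1 + j0.00141.
Step 4 — H = 1 - j0.00141.
Step 5 — Magnitude: |H| = 1 (-0.0 dB); phase: φ = -0.1°.

|H| = 1 (-0.0 dB), φ = -0.1°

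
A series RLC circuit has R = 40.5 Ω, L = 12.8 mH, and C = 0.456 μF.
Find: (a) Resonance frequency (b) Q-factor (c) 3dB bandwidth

Step 1 — Resonance: ω₀ = 1/√(LC) = 1/√(0.0128·4.56e-07) = 1.309e+04 rad/s.
Step 2 — f₀ = ω₀/(2π) = 2083 Hz.
Step 3 — Series Q: Q = ω₀L/R = 1.309e+04·0.0128/40.5 = 4.137.
Step 4 — Bandwidth: Δω = ω₀/Q = 3164 rad/s; BW = Δω/(2π) = 503.6 Hz.

(a) f₀ = 2083 Hz  (b) Q = 4.137  (c) BW = 503.6 Hz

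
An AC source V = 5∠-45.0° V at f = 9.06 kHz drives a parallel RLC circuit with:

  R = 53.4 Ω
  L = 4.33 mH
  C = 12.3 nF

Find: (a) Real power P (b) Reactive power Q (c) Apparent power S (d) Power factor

Step 1 — Angular frequency: ω = 2π·f = 2π·9060 = 5.693e+04 rad/s.
Step 2 — Component impedances:
  R: Z = R = 53.4 Ω
  L: Z = jωL = j·5.693e+04·0.00433 = 0 + j246.5 Ω
  C: Z = 1/(jωC) = -j/(ω·C) = 0 - j1428 Ω
Step 3 — Parallel combination: 1/Z_total = 1/R + 1/L + 1/C; Z_total = 51.74 + j9.274 Ω = 52.56∠10.2° Ω.
Step 4 — Source phasor: V = 5∠-45.0° V = 3.536 - j3.536 V.
Step 5 — Current: I = V / Z = 0.05434 - j0.07808 A = 0.09513∠-55.2° A.
Step 6 — Complex power: S = V·I* = 0.4682 + j0.08392 VA.
Step 7 — Real power: P = Re(S) = 0.4682 W.
Step 8 — Reactive power: Q = Im(S) = 0.08392 VAR.
Step 9 — Apparent power: |S| = 0.4756 VA.
Step 10 — Power factor: PF = P/|S| = 0.9843 (lagging).

(a) P = 0.4682 W  (b) Q = 0.08392 VAR  (c) S = 0.4756 VA  (d) PF = 0.9843 (lagging)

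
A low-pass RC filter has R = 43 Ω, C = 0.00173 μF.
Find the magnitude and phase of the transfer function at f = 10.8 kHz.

Step 1 — Angular frequency: ω = 2π·1.08e+04 = 6.786e+04 rad/s.
Step 2 — Transfer function: H(jω) = 1/(1 + jωRC).
Step 3 — Denominator: 1 + jωRC = 1 + j·6.786e+04·43·1.73e-09 = 1 + j0.005048.
Step 4 — H = 1 - j0.005048.
Step 5 — Magnitude: |H| = 1 (-0.0 dB); phase: φ = -0.3°.

|H| = 1 (-0.0 dB), φ = -0.3°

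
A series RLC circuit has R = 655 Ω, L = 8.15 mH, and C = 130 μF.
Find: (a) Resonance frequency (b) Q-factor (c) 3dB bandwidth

Step 1 — Resonance: ω₀ = 1/√(LC) = 1/√(0.00815·0.00013) = 971.5 rad/s.
Step 2 — f₀ = ω₀/(2π) = 154.6 Hz.
Step 3 — Series Q: Q = ω₀L/R = 971.5·0.00815/655 = 0.01209.
Step 4 — Bandwidth: Δω = ω₀/Q = 8.037e+04 rad/s; BW = Δω/(2π) = 1.279e+04 Hz.

(a) f₀ = 154.6 Hz  (b) Q = 0.01209  (c) BW = 1.279e+04 Hz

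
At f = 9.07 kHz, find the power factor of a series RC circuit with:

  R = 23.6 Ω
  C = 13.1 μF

Step 1 — Angular frequency: ω = 2π·f = 2π·9070 = 5.699e+04 rad/s.
Step 2 — Component impedances:
  R: Z = R = 23.6 Ω
  C: Z = 1/(jωC) = -j/(ω·C) = 0 - j1.339 Ω
Step 3 — Series combination: Z_total = R + C = 23.6 - j1.339 Ω = 23.64∠-3.2° Ω.
Step 4 — Power factor: PF = cos(φ) = Re(Z)/|Z| = 23.6/23.638 = 0.9984.
Step 5 — Type: Im(Z) = -1.339 ⇒ leading (phase φ = -3.2°).

PF = 0.9984 (leading, φ = -3.2°)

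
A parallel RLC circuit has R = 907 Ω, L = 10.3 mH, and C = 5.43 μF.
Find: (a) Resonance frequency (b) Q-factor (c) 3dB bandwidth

Step 1 — Resonance: ω₀ = 1/√(LC) = 1/√(0.0103·5.43e-06) = 4228 rad/s.
Step 2 — f₀ = ω₀/(2π) = 673 Hz.
Step 3 — Parallel Q: Q = R/(ω₀L) = 907/(4228·0.0103) = 20.83.
Step 4 — Bandwidth: Δω = ω₀/Q = 203 rad/s; BW = Δω/(2π) = 32.32 Hz.

(a) f₀ = 673 Hz  (b) Q = 20.83  (c) BW = 32.32 Hz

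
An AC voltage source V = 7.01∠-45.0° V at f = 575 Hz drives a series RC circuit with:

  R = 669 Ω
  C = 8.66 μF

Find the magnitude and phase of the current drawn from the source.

Step 1 — Angular frequency: ω = 2π·f = 2π·575 = 3613 rad/s.
Step 2 — Component impedances:
  R: Z = R = 669 Ω
  C: Z = 1/(jωC) = -j/(ω·C) = 0 - j31.96 Ω
Step 3 — Series combination: Z_total = R + C = 669 - j31.96 Ω = 669.8∠-2.7° Ω.
Step 4 — Source phasor: V = 7.01∠-45.0° V = 4.957 - j4.957 V.
Step 5 — Ohm's law: I = V / Z_total = (4.957 - j4.957) / (669 - j31.96) = 0.007746 - j0.007039 A.
Step 6 — Convert to polar: |I| = 0.01047 A, ∠I = -42.3°.

I = 0.01047∠-42.3° A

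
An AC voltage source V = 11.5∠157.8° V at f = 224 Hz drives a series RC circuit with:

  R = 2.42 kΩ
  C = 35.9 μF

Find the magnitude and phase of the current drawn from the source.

Step 1 — Angular frequency: ω = 2π·f = 2π·224 = 1407 rad/s.
Step 2 — Component impedances:
  R: Z = R = 2420 Ω
  C: Z = 1/(jωC) = -j/(ω·C) = 0 - j19.79 Ω
Step 3 — Series combination: Z_total = R + C = 2420 - j19.79 Ω = 2420∠-0.5° Ω.
Step 4 — Source phasor: V = 11.5∠157.8° V = -10.65 + j4.345 V.
Step 5 — Ohm's law: I = V / Z_total = (-10.65 + j4.345) / (2420 - j19.79) = -0.004414 + j0.001759 A.
Step 6 — Convert to polar: |I| = 0.004752 A, ∠I = 158.3°.

I = 0.004752∠158.3° A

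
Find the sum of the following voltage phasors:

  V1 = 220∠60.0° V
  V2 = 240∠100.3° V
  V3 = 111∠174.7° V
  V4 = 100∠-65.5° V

Step 1 — Convert each phasor to rectangular form:
  V1 = 220·(cos(60.0°) + j·sin(60.0°)) = 110 + j190.5 V
  V2 = 240·(cos(100.3°) + j·sin(100.3°)) = -42.91 + j236.1 V
  V3 = 111·(cos(174.7°) + j·sin(174.7°)) = -110.5 + j10.25 V
  V4 = 100·(cos(-65.5°) + j·sin(-65.5°)) = 41.47 - j91 V
Step 2 — Sum components: V_total = -1.969 + j345.9 V.
Step 3 — Convert to polar: |V_total| = 345.9 V, ∠V_total = 90.3°.

V_total = 345.9∠90.3° V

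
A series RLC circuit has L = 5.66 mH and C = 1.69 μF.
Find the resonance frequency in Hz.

Step 1 — Resonance condition Im(Z)=0 gives ω₀ = 1/√(LC).
Step 2 — ω₀ = 1/√(0.00566·1.69e-06) = 1.022e+04 rad/s.
Step 3 — f₀ = ω₀/(2π) = 1627 Hz.

f₀ = 1627 Hz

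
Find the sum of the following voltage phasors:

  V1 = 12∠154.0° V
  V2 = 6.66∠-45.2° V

Step 1 — Convert each phasor to rectangular form:
  V1 = 12·(cos(154.0°) + j·sin(154.0°)) = -10.79 + j5.26 V
  V2 = 6.66·(cos(-45.2°) + j·sin(-45.2°)) = 4.693 - j4.726 V
Step 2 — Sum components: V_total = -6.093 + j0.5347 V.
Step 3 — Convert to polar: |V_total| = 6.116 V, ∠V_total = 175.0°.

V_total = 6.116∠175.0° V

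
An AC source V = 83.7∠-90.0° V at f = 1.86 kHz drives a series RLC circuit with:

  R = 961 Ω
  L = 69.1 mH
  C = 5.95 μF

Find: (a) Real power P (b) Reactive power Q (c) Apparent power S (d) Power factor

Step 1 — Angular frequency: ω = 2π·f = 2π·1860 = 1.169e+04 rad/s.
Step 2 — Component impedances:
  R: Z = R = 961 Ω
  L: Z = jωL = j·1.169e+04·0.0691 = 0 + j807.6 Ω
  C: Z = 1/(jωC) = -j/(ω·C) = 0 - j14.38 Ω
Step 3 — Series combination: Z_total = R + L + C = 961 + j793.2 Ω = 1246∠39.5° Ω.
Step 4 — Source phasor: V = 83.7∠-90.0° V = 0 - j83.7 V.
Step 5 — Current: I = V / Z = -0.04276 - j0.05181 A = 0.06717∠-129.5° A.
Step 6 — Complex power: S = V·I* = 4.336 + j3.579 VA.
Step 7 — Real power: P = Re(S) = 4.336 W.
Step 8 — Reactive power: Q = Im(S) = 3.579 VAR.
Step 9 — Apparent power: |S| = 5.622 VA.
Step 10 — Power factor: PF = P/|S| = 0.7712 (lagging).

(a) P = 4.336 W  (b) Q = 3.579 VAR  (c) S = 5.622 VA  (d) PF = 0.7712 (lagging)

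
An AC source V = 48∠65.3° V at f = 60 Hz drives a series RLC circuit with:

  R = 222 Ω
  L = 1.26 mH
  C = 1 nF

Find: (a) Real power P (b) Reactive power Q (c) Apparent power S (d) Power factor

Step 1 — Angular frequency: ω = 2π·f = 2π·60 = 377 rad/s.
Step 2 — Component impedances:
  R: Z = R = 222 Ω
  L: Z = jωL = j·377·0.00126 = 0 + j0.475 Ω
  C: Z = 1/(jωC) = -j/(ω·C) = 0 - j2.653e+06 Ω
Step 3 — Series combination: Z_total = R + L + C = 222 - j2.653e+06 Ω = 2.653e+06∠-90.0° Ω.
Step 4 — Source phasor: V = 48∠65.3° V = 20.06 + j43.61 V.
Step 5 — Current: I = V / Z = -1.644e-05 + j7.563e-06 A = 1.81e-05∠155.3° A.
Step 6 — Complex power: S = V·I* = 7.269e-08 - j0.0008686 VA.
Step 7 — Real power: P = Re(S) = 7.269e-08 W.
Step 8 — Reactive power: Q = Im(S) = -0.0008686 VAR.
Step 9 — Apparent power: |S| = 0.0008686 VA.
Step 10 — Power factor: PF = P/|S| = 8.369e-05 (leading).

(a) P = 7.269e-08 W  (b) Q = -0.0008686 VAR  (c) S = 0.0008686 VA  (d) PF = 8.369e-05 (leading)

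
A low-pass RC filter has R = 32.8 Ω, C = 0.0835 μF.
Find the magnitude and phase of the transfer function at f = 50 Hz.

Step 1 — Angular frequency: ω = 2π·50 = 314.2 rad/s.
Step 2 — Transfer function: H(jω) = 1/(1 + jωRC).
Step 3 — Denominator: 1 + jωRC = 1 + j·314.2·32.8·8.35e-08 = 1 + j0.0008604.
Step 4 — H = 1 - j0.0008604.
Step 5 — Magnitude: |H| = 1 (-0.0 dB); phase: φ = -0.0°.

|H| = 1 (-0.0 dB), φ = -0.0°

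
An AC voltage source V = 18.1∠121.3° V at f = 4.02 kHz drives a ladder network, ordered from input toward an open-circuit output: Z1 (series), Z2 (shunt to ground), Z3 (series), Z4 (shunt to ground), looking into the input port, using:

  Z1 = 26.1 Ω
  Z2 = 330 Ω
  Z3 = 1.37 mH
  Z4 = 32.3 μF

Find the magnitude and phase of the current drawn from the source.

Step 1 — Angular frequency: ω = 2π·f = 2π·4020 = 2.526e+04 rad/s.
Step 2 — Component impedances:
  Z1: Z = R = 26.1 Ω
  Z2: Z = R = 330 Ω
  Z3: Z = jωL = j·2.526e+04·0.00137 = 0 + j34.6 Ω
  Z4: Z = 1/(jωC) = -j/(ω·C) = 0 - j1.226 Ω
Step 3 — Ladder network (open output): work backward from the far end, alternating series and parallel combinations. Z_in = 29.44 + j33.04 Ω = 44.25∠48.3° Ω.
Step 4 — Source phasor: V = 18.1∠121.3° V = -9.403 + j15.47 V.
Step 5 — Ohm's law: I = V / Z_total = (-9.403 + j15.47) / (29.44 + j33.04) = 0.1196 + j0.3911 A.
Step 6 — Convert to polar: |I| = 0.409 A, ∠I = 73.0°.

I = 0.409∠73.0° A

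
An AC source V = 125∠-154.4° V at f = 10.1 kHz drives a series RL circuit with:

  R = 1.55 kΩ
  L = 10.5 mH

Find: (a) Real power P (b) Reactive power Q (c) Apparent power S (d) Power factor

Step 1 — Angular frequency: ω = 2π·f = 2π·1.01e+04 = 6.346e+04 rad/s.
Step 2 — Component impedances:
  R: Z = R = 1550 Ω
  L: Z = jωL = j·6.346e+04·0.0105 = 0 + j666.3 Ω
Step 3 — Series combination: Z_total = R + L = 1550 + j666.3 Ω = 1687∠23.3° Ω.
Step 4 — Source phasor: V = 125∠-154.4° V = -112.7 - j54.01 V.
Step 5 — Current: I = V / Z = -0.07403 - j0.003022 A = 0.07409∠-177.7° A.
Step 6 — Complex power: S = V·I* = 8.508 + j3.658 VA.
Step 7 — Real power: P = Re(S) = 8.508 W.
Step 8 — Reactive power: Q = Im(S) = 3.658 VAR.
Step 9 — Apparent power: |S| = 9.261 VA.
Step 10 — Power factor: PF = P/|S| = 0.9187 (lagging).

(a) P = 8.508 W  (b) Q = 3.658 VAR  (c) S = 9.261 VA  (d) PF = 0.9187 (lagging)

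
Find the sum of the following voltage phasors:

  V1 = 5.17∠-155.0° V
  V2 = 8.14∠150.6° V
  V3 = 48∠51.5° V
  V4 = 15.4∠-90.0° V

Step 1 — Convert each phasor to rectangular form:
  V1 = 5.17·(cos(-155.0°) + j·sin(-155.0°)) = -4.686 - j2.185 V
  V2 = 8.14·(cos(150.6°) + j·sin(150.6°)) = -7.092 + j3.996 V
  V3 = 48·(cos(51.5°) + j·sin(51.5°)) = 29.88 + j37.57 V
  V4 = 15.4·(cos(-90.0°) + j·sin(-90.0°)) = 0 - j15.4 V
Step 2 — Sum components: V_total = 18.1 + j23.98 V.
Step 3 — Convert to polar: |V_total| = 30.04 V, ∠V_total = 52.9°.

V_total = 30.04∠52.9° V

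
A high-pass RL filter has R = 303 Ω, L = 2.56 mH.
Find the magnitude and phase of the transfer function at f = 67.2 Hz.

Step 1 — Angular frequency: ω = 2π·67.2 = 422.2 rad/s.
Step 2 — Transfer function: H(jω) = jωL/(R + jωL).
Step 3 — Numerator jωL = j·1.081; denominator R + jωL = 303 + j1.081.
Step 4 — H = 1.273e-05 + j0.003567.
Step 5 — Magnitude: |H| = 0.003567 (-49.0 dB); phase: φ = 89.8°.

|H| = 0.003567 (-49.0 dB), φ = 89.8°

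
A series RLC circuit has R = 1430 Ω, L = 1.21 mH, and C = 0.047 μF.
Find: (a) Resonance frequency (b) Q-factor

Step 1 — Resonance condition Im(Z)=0 gives ω₀ = 1/√(LC).
Step 2 — ω₀ = 1/√(0.00121·4.7e-08) = 1.326e+05 rad/s.
Step 3 — f₀ = ω₀/(2π) = 2.11e+04 Hz.
Step 4 — Series Q: Q = ω₀L/R = 1.326e+05·0.00121/1430 = 0.1122.

(a) f₀ = 2.11e+04 Hz  (b) Q = 0.1122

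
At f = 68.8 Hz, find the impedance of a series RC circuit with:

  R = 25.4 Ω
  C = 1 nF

Step 1 — Angular frequency: ω = 2π·f = 2π·68.8 = 432.3 rad/s.
Step 2 — Component impedances:
  R: Z = R = 25.4 Ω
  C: Z = 1/(jωC) = -j/(ω·C) = 0 - j2.313e+06 Ω
Step 3 — Series combination: Z_total = R + C = 25.4 - j2.313e+06 Ω = 2.313e+06∠-90.0° Ω.

Z = 25.4 - j2.313e+06 Ω = 2.313e+06∠-90.0° Ω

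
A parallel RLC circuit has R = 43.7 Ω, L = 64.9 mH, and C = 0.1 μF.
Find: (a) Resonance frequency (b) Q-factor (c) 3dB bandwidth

Step 1 — Resonance: ω₀ = 1/√(LC) = 1/√(0.0649·1e-07) = 1.241e+04 rad/s.
Step 2 — f₀ = ω₀/(2π) = 1976 Hz.
Step 3 — Parallel Q: Q = R/(ω₀L) = 43.7/(1.241e+04·0.0649) = 0.05424.
Step 4 — Bandwidth: Δω = ω₀/Q = 2.288e+05 rad/s; BW = Δω/(2π) = 3.642e+04 Hz.

(a) f₀ = 1976 Hz  (b) Q = 0.05424  (c) BW = 3.642e+04 Hz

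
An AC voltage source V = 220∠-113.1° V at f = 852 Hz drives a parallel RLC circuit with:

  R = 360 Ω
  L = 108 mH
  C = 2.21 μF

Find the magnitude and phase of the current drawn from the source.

Step 1 — Angular frequency: ω = 2π·f = 2π·852 = 5353 rad/s.
Step 2 — Component impedances:
  R: Z = R = 360 Ω
  L: Z = jωL = j·5353·0.108 = 0 + j578.2 Ω
  C: Z = 1/(jωC) = -j/(ω·C) = 0 - j84.53 Ω
Step 3 — Parallel combination: 1/Z_total = 1/R + 1/L + 1/C; Z_total = 25.31 - j92.04 Ω = 95.46∠-74.6° Ω.
Step 4 — Source phasor: V = 220∠-113.1° V = -86.31 - j202.4 V.
Step 5 — Ohm's law: I = V / Z_total = (-86.31 - j202.4) / (25.31 - j92.04) = 1.804 - j1.434 A.
Step 6 — Convert to polar: |I| = 2.305 A, ∠I = -38.5°.

I = 2.305∠-38.5° A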